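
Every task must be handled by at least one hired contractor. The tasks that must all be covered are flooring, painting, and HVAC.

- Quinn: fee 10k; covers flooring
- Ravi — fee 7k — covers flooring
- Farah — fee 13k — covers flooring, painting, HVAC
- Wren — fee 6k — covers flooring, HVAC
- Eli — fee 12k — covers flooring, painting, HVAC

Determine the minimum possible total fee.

The greedy cost-per-new-task heuristic would pick Wren and Eli for 18, but a cheaper cover exists.
Eli alone covers flooring, painting, HVAC — every task.
Total fee: 12.
No cover costs less than 12.

12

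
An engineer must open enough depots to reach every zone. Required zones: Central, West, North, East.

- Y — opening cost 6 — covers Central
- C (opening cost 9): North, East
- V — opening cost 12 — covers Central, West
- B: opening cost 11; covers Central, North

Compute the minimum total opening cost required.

21

The greedy cost-per-new-zone heuristic would pick C, Y, and V for 27, but a cheaper cover exists.
Choose C and V: together they cover Central, West, North, East — every zone.
Total opening cost: 9 + 12 = 21.
No cover costs less than 21.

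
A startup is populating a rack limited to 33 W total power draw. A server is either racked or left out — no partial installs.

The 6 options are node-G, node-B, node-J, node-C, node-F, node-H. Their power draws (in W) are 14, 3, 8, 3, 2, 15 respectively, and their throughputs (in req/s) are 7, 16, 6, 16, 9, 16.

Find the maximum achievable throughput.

63

Take node-B, node-J, node-C, node-F, and node-H: power draw 3 + 8 + 3 + 2 + 15 = 31 ≤ 33, throughput 16 + 6 + 16 + 9 + 16 = 63.
No other feasible combination does better.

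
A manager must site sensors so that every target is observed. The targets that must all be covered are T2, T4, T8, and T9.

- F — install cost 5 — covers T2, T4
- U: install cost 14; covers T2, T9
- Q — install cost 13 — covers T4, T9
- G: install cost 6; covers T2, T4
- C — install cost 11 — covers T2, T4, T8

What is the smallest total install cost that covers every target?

The greedy cost-per-new-target heuristic would pick F, C, and Q for 29, but a cheaper cover exists.
Choose Q and C: together they cover T2, T4, T8, T9 — every target.
Total install cost: 13 + 11 = 24.
No cover costs less than 24.

24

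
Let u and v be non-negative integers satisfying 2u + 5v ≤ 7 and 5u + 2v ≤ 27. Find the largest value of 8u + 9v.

24

The continuous relaxation peaks at (3.5, 0) with value 28.00; rounding to a feasible lattice point costs some objective.
(u,v)=(3,0): 2·3+5·0=6≤7, 5·3+2·0=15≤27, objective 24.
(u,v)=(2,0): 2·2+5·0=4≤7, 5·2+2·0=10≤27, objective 16.
The best lattice point is (3,0), giving 24.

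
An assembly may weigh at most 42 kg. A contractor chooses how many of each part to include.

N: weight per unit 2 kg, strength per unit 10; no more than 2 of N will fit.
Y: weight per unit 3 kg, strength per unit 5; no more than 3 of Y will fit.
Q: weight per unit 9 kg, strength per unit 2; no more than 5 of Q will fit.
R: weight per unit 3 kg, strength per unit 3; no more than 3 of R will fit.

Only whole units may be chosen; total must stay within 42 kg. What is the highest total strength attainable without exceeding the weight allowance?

Take 2×N, 3×Y, 2×Q, and 3×R: weight 40 ≤ 42, strength 2·10 + 3·5 + 2·2 + 3·3 = 48.
N has the best ratio (10/2) and is taken to its limit of 2; remaining capacity is filled optimally with the others.

48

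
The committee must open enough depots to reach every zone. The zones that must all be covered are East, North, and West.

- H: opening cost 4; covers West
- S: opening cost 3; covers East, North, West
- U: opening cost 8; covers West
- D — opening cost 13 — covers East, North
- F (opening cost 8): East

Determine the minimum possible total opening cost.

3

S alone covers East, North, West — every zone.
Total opening cost: 3.
No cover costs less than 3.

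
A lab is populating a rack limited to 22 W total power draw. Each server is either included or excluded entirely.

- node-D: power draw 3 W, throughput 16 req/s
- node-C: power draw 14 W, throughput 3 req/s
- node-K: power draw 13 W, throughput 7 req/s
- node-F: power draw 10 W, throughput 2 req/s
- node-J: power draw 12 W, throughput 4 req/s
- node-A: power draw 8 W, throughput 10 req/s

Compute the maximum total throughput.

Allowing fractional choices, the relaxed optimum would be about 31.9, but servers are indivisible.
node-D + node-A: power draw 3 + 8 = 11 ≤ 22, throughput 16 + 10 = 26.
node-D + node-F + node-A: power draw 3 + 10 + 8 = 21 ≤ 22, throughput 16 + 2 + 10 = 28.
Best is node-D, node-F, and node-A with total throughput 28.

28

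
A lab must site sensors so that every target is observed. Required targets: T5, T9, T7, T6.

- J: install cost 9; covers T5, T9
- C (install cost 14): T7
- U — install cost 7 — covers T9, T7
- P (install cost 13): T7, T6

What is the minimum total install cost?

The greedy cost-per-new-target heuristic would pick U, J, and P for 29, but a cheaper cover exists.
Choose J and P: together they cover T5, T9, T7, T6 — every target.
Total install cost: 9 + 13 = 22.
No cover costs less than 22.

22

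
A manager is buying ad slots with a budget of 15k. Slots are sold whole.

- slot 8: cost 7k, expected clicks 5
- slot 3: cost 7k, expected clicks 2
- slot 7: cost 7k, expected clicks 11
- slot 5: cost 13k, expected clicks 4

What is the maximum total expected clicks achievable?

16

Take slot 8 and slot 7: cost 7 + 7 = 14 ≤ 15, expected clicks 5 + 11 = 16.
No other feasible combination does better.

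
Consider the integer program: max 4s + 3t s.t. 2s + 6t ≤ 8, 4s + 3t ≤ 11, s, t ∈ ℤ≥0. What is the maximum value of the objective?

8

(s,t)=(2,0): 2·2+6·0=4≤8, 4·2+3·0=8≤11, objective 8.
(s,t)=(1,1): 2·1+6·1=8≤8, 4·1+3·1=7≤11, objective 7.
(s,t)=(1,0): 2·1+6·0=2≤8, 4·1+3·0=4≤11, objective 4.
The best lattice point is (2,0), giving 8.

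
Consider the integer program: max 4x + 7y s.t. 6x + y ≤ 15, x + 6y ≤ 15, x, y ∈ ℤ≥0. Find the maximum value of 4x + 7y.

22

(x,y)=(2,2): 6·2+1·2=14≤15, 1·2+6·2=14≤15, objective 22.
(x,y)=(1,2): 6·1+1·2=8≤15, 1·1+6·2=13≤15, objective 18.
(x,y)=(2,1): 6·2+1·1=13≤15, 1·2+6·1=8≤15, objective 15.
No feasible integer point exceeds 22.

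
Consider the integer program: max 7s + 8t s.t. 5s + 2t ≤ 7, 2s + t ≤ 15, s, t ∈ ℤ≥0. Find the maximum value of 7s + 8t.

The continuous relaxation peaks at (0, 3.5) with value 28.00; rounding to a feasible lattice point costs some objective.
(s,t)=(0,3): 5·0+2·3=6≤7, 2·0+1·3=3≤15, objective 24.
(s,t)=(0,2): 5·0+2·2=4≤7, 2·0+1·2=2≤15, objective 16.
The best lattice point is (0,3), giving 24.

24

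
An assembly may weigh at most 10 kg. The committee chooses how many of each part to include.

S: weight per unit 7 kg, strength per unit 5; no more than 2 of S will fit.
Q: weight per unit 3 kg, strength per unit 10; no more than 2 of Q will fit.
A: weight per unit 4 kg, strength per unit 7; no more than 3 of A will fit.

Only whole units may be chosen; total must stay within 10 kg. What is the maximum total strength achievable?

27

This is a bounded integer knapsack.
2×Q: weight 6 ≤ 10, strength 2·10 = 20.
2×Q and 1×A: weight 10 ≤ 10, strength 2·10 + 1·7 = 27.
Best is 27.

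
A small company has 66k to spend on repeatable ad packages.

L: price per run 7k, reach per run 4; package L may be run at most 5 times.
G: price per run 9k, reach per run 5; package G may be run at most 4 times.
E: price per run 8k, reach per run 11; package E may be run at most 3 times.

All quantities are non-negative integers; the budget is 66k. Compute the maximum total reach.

2×L, 3×G, and 3×E: price 65 ≤ 66, reach 2·4 + 3·5 + 3·11 = 56.
3×L, 2×G, and 3×E: price 63 ≤ 66, reach 3·4 + 2·5 + 3·11 = 55.
Best is 56.

56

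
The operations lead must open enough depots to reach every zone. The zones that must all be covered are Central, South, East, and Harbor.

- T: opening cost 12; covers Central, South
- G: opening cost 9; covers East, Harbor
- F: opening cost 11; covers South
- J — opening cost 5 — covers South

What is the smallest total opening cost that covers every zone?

Choose T and G: together they cover Central, South, East, Harbor — every zone.
Total opening cost: 12 + 9 = 21.

21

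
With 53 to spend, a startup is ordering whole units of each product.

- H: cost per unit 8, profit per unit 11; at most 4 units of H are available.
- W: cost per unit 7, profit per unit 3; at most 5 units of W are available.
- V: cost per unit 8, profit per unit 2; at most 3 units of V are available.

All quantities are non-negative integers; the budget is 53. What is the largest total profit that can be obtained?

Take 4×H and 3×W: cost 53 ≤ 53, profit 4·11 + 3·3 = 53.
H has the best ratio (11/8) and is taken to its limit of 4; remaining capacity is filled optimally with the others.

53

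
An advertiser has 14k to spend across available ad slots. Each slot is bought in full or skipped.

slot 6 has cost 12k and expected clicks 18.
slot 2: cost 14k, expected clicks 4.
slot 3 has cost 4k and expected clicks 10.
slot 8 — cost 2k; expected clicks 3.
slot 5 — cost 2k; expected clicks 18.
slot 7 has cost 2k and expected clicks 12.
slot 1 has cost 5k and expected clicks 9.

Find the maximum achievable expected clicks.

49

This is an integer program with binary decision variables.
Allowing fractional choices, the relaxed optimum would be about 50.5, but ad slots are indivisible.
slot 3 + slot 8 + slot 5 + slot 7: cost 4 + 2 + 2 + 2 = 10 ≤ 14, expected clicks 10 + 3 + 18 + 12 = 43.
slot 3 + slot 5 + slot 7 + slot 1: cost 4 + 2 + 2 + 5 = 13 ≤ 14, expected clicks 10 + 18 + 12 + 9 = 49.
slot 8 + slot 5 + slot 7 + slot 1: cost 2 + 2 + 2 + 5 = 11 ≤ 14, expected clicks 3 + 18 + 12 + 9 = 42.
Best is slot 3, slot 5, slot 7, and slot 1 with total expected clicks 49.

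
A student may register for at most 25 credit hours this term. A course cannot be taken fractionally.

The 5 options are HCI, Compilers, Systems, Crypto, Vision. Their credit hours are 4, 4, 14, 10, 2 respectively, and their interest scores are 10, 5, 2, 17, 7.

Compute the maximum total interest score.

39

HCI + Crypto + Vision: credit hours 4 + 10 + 2 = 16 ≤ 25, interest score 10 + 17 + 7 = 34.
HCI + Compilers + Crypto + Vision: credit hours 4 + 4 + 10 + 2 = 20 ≤ 25, interest score 10 + 5 + 17 + 7 = 39.
Best is HCI, Compilers, Crypto, and Vision with total interest score 39.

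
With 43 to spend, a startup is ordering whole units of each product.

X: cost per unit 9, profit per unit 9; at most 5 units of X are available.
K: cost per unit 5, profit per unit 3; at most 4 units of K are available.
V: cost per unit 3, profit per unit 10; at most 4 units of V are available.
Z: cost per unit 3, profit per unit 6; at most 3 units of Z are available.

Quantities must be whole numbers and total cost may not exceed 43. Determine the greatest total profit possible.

This is a bounded integer knapsack.
Take 2×X, 4×V, and 3×Z: cost 39 ≤ 43, profit 2·9 + 4·10 + 3·6 = 76.
V has the best ratio (10/3) and is taken to its limit of 4; remaining capacity is filled optimally with the others.

76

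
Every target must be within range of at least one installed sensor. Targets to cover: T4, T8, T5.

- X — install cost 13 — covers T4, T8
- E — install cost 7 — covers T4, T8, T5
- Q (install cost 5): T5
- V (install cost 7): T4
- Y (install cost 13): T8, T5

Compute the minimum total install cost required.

7

This is an integer covering problem.
E alone covers T4, T8, T5 — every target.
Total install cost: 7.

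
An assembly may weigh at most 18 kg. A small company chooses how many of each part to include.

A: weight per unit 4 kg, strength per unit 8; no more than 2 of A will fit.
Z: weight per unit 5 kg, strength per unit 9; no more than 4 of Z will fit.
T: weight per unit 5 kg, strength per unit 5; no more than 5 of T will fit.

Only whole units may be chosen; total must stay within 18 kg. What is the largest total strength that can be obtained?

This is a bounded integer knapsack.
A has the best ratio (8/4); taking only A gives at most 2×8 = 16 (stopped by the supply cap of 2).
Mixing does better — 2×A and 2×Z: weight 18 ≤ 18, strength 2·8 + 2·9 = 34.

34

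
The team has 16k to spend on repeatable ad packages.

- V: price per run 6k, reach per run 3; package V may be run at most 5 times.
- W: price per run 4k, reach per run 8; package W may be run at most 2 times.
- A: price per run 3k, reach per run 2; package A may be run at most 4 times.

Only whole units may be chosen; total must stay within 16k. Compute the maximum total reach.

Take 2×W and 2×A: price 14 ≤ 16, reach 2·8 + 2·2 = 20.
W has the best ratio (8/4) and is taken to its limit of 2; remaining capacity is filled optimally with the others.

20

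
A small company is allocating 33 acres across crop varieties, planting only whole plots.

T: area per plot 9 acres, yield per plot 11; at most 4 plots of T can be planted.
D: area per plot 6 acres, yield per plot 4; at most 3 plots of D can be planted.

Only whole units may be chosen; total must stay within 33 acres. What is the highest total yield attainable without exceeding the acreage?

T has the best ratio (11/9); taking only T gives at most 3×11 = 33 (stopped by the area limit).
Mixing does better — 3×T and 1×D: area 33 ≤ 33, yield 3·11 + 1·4 = 37.

37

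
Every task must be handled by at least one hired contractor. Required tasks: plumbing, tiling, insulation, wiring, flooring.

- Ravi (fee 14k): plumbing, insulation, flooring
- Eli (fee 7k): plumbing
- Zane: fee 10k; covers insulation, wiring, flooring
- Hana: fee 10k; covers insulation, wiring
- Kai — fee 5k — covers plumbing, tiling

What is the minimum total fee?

15

Choose Zane and Kai: together they cover plumbing, tiling, insulation, wiring, flooring — every task.
Total fee: 10 + 5 = 15.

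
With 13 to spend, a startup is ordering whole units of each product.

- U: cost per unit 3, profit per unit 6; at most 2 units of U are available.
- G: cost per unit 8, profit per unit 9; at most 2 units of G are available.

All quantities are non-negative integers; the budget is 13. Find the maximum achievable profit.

15

U has the best ratio (6/3); taking only U gives at most 2×6 = 12 (stopped by the supply cap of 2).
Mixing does better — 1×U and 1×G: cost 11 ≤ 13, profit 1·6 + 1·9 = 15.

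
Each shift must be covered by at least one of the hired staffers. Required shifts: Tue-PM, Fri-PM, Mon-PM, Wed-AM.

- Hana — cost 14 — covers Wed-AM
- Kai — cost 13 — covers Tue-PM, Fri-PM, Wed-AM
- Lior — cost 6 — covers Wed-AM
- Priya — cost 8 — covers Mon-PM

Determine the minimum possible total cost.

21

Choose Kai and Priya: together they cover Tue-PM, Fri-PM, Mon-PM, Wed-AM — every shift.
Total cost: 13 + 8 = 21.
No cover costs less than 21.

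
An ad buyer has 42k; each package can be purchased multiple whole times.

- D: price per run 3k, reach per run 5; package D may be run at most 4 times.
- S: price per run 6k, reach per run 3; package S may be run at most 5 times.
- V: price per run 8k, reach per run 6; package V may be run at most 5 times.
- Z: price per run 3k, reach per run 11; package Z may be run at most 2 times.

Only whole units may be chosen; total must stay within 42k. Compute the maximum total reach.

This is a bounded integer knapsack.
4×D, 1×S, 2×V, and 2×Z: price 40 ≤ 42, reach 4·5 + 1·3 + 2·6 + 2·11 = 57.
4×D, 3×V, and 2×Z: price 42 ≤ 42, reach 4·5 + 3·6 + 2·11 = 60.
Best is 60.

60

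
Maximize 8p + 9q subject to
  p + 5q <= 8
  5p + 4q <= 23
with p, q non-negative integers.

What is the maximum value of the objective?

33

Relaxing integrality, the LP optimum is 38.90 at (p,q) = (3.95, 0.81), which is not an integer point.
(p,q)=(3,1) is feasible, giving 33.
(p,q)=(4,0) is feasible, giving 32.
(p,q)=(2,1) is feasible, giving 25.
(p,q)=(3,0) is feasible, giving 24.
Maximum is 33 at (p,q)=(3,1).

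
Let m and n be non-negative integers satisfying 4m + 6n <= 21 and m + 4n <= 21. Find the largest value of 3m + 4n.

(m,n)=(5,0): 4·5+6·0=20≤21, 1·5+4·0=5≤21, objective 15.
(m,n)=(4,0): 4·4+6·0=16≤21, 1·4+4·0=4≤21, objective 12.
No feasible integer point exceeds 15.

15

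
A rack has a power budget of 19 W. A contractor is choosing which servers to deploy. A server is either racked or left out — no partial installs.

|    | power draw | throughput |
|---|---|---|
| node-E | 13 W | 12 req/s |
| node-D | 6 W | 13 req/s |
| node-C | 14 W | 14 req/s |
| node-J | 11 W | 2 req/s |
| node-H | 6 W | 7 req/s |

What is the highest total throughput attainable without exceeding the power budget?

node-E + node-D: power draw 13 + 6 = 19 ≤ 19, throughput 12 + 13 = 25.
node-D + node-H: power draw 6 + 6 = 12 ≤ 19, throughput 13 + 7 = 20.
Best is node-E and node-D with total throughput 25.

25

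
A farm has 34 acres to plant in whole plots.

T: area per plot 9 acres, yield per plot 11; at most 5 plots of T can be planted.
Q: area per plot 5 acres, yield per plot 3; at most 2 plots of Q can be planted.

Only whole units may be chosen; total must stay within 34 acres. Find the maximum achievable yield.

36

T has the best ratio (11/9); taking only T gives at most 3×11 = 33 (stopped by the area limit).
Mixing does better — 3×T and 1×Q: area 32 ≤ 34, yield 3·11 + 1·3 = 36.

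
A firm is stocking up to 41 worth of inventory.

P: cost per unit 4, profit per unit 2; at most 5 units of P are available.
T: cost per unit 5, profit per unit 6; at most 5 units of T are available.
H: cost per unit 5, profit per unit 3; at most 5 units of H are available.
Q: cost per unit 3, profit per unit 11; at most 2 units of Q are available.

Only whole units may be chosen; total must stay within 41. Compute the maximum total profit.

Q has the best ratio (11/3); taking only Q gives at most 2×11 = 22 (stopped by the supply cap of 2).
Mixing does better — 5×T, 2×H, and 2×Q: cost 41 ≤ 41, profit 5·6 + 2·3 + 2·11 = 58.

58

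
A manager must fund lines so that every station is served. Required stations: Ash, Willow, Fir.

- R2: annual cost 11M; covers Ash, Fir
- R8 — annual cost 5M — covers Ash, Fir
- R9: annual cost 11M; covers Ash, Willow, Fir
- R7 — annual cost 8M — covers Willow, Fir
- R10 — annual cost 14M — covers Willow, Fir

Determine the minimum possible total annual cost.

11

This is a weighted set-cover instance.
R9 alone covers Ash, Willow, Fir — every station.
Total annual cost: 11.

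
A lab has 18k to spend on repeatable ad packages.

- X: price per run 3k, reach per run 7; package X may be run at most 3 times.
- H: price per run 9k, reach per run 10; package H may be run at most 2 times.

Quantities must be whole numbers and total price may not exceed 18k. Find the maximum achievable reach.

31

X has the best ratio (7/3); taking only X gives at most 3×7 = 21 (stopped by the supply cap of 3).
Mixing does better — 3×X and 1×H: price 18 ≤ 18, reach 3·7 + 1·10 = 31.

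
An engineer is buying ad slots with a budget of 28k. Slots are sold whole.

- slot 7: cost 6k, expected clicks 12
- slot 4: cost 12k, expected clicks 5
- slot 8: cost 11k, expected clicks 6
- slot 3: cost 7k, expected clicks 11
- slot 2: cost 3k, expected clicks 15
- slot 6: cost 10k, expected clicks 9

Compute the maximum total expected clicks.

47

This is an integer program with binary decision variables.
Allowing fractional choices, the relaxed optimum would be about 48.1, but ad slots are indivisible.
slot 7 + slot 4 + slot 3 + slot 2: cost 6 + 12 + 7 + 3 = 28 ≤ 28, expected clicks 12 + 5 + 11 + 15 = 43.
slot 7 + slot 3 + slot 2 + slot 6: cost 6 + 7 + 3 + 10 = 26 ≤ 28, expected clicks 12 + 11 + 15 + 9 = 47.
slot 7 + slot 8 + slot 3 + slot 2: cost 6 + 11 + 7 + 3 = 27 ≤ 28, expected clicks 12 + 6 + 11 + 15 = 44.
Best is slot 7, slot 3, slot 2, and slot 6 with total expected clicks 47.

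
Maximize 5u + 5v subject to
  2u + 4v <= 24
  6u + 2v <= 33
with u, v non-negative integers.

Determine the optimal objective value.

40

(u,v)=(4,4) is feasible, giving 40.
(u,v)=(3,4) is feasible, giving 35.
(u,v)=(4,3) is feasible, giving 35.
(u,v)=(4,2) is feasible, giving 30.
The best lattice point is (4,4), giving 40.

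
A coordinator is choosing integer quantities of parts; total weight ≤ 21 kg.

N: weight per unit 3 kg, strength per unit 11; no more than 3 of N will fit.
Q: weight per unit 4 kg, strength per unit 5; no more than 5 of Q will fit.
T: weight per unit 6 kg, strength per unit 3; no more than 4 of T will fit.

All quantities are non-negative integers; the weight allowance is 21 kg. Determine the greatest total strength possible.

48

Take 3×N and 3×Q: weight 21 ≤ 21, strength 3·11 + 3·5 = 48.
N has the best ratio (11/3) and is taken to its limit of 3; remaining capacity is filled optimally with the others.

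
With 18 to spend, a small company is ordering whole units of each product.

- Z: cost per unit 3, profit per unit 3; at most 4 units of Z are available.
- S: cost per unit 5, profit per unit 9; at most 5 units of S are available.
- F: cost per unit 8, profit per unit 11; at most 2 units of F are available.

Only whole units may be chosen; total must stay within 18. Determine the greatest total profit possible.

30

This is a bounded integer knapsack.
S has the best ratio (9/5); taking only S gives at most 3×9 = 27 (stopped by the cost limit).
Mixing does better — 1×Z and 3×S: cost 18 ≤ 18, profit 1·3 + 3·9 = 30.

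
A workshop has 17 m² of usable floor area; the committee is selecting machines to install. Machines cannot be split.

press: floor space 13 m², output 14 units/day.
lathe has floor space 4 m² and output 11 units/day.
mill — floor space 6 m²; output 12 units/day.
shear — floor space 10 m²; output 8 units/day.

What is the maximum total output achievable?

25

This is a 0-1 knapsack instance.
Take press and lathe: floor space 13 + 4 = 17 ≤ 17, output 14 + 11 = 25.
No other feasible combination does better.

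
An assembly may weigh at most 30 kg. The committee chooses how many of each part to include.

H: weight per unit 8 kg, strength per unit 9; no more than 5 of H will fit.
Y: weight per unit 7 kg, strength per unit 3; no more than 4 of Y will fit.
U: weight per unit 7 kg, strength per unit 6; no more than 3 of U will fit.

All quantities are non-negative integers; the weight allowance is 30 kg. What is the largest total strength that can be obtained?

This is a bounded integer knapsack.
2×H and 2×U: weight 30 ≤ 30, strength 2·9 + 2·6 = 30.
1×H and 3×U: weight 29 ≤ 30, strength 1·9 + 3·6 = 27.
Best is 30.

30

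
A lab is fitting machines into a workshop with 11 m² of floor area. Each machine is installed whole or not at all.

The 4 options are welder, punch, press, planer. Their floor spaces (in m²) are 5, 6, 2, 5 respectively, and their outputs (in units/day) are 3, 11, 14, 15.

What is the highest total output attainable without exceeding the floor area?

Treat it as a binary knapsack problem.
press + planer: floor space 2 + 5 = 7 ≤ 11, output 14 + 15 = 29.
punch + planer: floor space 6 + 5 = 11 ≤ 11, output 11 + 15 = 26.
Best is press and planer with total output 29.

29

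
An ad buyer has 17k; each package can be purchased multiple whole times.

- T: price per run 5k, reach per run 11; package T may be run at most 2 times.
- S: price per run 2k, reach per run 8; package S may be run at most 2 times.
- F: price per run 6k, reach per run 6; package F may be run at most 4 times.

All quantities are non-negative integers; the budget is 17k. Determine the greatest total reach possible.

2×T and 2×S: price 14 ≤ 17, reach 2·11 + 2·8 = 38.
1×T, 2×S, and 1×F: price 15 ≤ 17, reach 1·11 + 2·8 + 1·6 = 33.
Best is 38.

38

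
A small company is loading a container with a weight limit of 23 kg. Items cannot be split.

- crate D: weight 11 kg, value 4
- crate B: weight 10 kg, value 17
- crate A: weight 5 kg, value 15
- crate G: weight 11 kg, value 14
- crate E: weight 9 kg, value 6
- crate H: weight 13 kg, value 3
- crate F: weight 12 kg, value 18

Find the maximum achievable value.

35

Allowing fractional choices, the relaxed optimum would be about 44.0, but items are indivisible.
crate A + crate F: weight 5 + 12 = 17 ≤ 23, value 15 + 18 = 33.
crate B + crate F: weight 10 + 12 = 22 ≤ 23, value 17 + 18 = 35.
Best is crate B and crate F with total value 35.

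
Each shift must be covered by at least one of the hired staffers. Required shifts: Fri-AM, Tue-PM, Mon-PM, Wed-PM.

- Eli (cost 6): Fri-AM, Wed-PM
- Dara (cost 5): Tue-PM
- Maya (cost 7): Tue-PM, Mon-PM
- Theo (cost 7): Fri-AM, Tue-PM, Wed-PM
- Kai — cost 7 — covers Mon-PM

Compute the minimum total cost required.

13

The greedy cost-per-new-shift heuristic would pick Theo and Maya for 14, but a cheaper cover exists.
Choose Eli and Maya: together they cover Fri-AM, Tue-PM, Mon-PM, Wed-PM — every shift.
Total cost: 6 + 7 = 13.
No cover costs less than 13.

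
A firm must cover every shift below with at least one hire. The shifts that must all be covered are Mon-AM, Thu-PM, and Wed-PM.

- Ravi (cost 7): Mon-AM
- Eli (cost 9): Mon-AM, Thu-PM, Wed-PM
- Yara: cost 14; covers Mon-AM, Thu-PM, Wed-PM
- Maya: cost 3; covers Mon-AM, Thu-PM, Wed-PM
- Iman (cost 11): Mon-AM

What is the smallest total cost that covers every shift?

3

This is a weighted set-cover instance.
Maya alone covers Mon-AM, Thu-PM, Wed-PM — every shift.
Total cost: 3.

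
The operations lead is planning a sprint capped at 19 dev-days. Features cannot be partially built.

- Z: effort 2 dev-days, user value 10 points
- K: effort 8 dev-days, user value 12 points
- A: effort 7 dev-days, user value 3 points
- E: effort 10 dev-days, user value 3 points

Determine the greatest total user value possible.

25

Treat it as a binary knapsack problem.
Take Z, K, and A: effort 2 + 8 + 7 = 17 ≤ 19, user value 10 + 12 + 3 = 25.
No other feasible combination does better.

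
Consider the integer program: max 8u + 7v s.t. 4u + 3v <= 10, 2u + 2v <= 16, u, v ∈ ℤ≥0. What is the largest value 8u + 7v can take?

22

(u,v)=(1,2) is feasible, giving 22.
(u,v)=(0,3) is feasible, giving 21.
(u,v)=(1,1) is feasible, giving 15.
(u,v)=(0,2) is feasible, giving 14.
No feasible integer point exceeds 22.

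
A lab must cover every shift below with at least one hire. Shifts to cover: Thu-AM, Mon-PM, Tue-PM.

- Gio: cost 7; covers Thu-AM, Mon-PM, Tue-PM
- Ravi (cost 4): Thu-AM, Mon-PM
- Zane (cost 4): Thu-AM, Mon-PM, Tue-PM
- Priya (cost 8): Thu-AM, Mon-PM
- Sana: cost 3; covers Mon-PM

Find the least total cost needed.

Zane alone covers Thu-AM, Mon-PM, Tue-PM — every shift.
Total cost: 4.

4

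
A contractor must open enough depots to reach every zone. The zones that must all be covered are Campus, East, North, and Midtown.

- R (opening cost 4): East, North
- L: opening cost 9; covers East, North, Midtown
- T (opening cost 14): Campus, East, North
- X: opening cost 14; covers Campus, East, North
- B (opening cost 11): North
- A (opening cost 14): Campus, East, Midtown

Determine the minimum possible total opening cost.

18

Choose R and A: together they cover Campus, East, North, Midtown — every zone.
Total opening cost: 4 + 14 = 18.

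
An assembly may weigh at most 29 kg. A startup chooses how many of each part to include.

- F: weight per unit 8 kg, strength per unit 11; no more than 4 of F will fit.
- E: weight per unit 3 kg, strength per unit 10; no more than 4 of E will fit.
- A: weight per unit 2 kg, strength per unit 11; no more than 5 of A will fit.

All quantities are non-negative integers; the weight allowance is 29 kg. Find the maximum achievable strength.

96

1×F, 3×E, and 5×A: weight 27 ≤ 29, strength 1·11 + 3·10 + 5·11 = 96.
4×E and 5×A: weight 22 ≤ 29, strength 4·10 + 5·11 = 95.
Best is 96.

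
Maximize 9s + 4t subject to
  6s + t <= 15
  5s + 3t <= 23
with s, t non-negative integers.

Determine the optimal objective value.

33

(s,t)=(1,6): 6·1+1·6=12≤15, 5·1+3·6=23≤23, objective 33.
(s,t)=(2,3): 6·2+1·3=15≤15, 5·2+3·3=19≤23, objective 30.
(s,t)=(1,5): 6·1+1·5=11≤15, 5·1+3·5=20≤23, objective 29.
(s,t)=(0,7): 6·0+1·7=7≤15, 5·0+3·7=21≤23, objective 28.
The best lattice point is (1,6), giving 33.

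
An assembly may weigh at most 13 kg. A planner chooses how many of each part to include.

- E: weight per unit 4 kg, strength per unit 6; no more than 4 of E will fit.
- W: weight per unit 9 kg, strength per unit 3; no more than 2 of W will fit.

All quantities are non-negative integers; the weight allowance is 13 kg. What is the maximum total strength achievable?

3×E: weight 12 ≤ 13, strength 3·6 = 18.
2×E: weight 8 ≤ 13, strength 2·6 = 12.
Best is 18.

18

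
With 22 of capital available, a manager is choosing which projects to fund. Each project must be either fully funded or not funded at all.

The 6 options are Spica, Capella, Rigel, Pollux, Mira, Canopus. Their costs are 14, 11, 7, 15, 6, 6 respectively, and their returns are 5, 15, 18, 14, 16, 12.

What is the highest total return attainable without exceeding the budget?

Take Rigel, Mira, and Canopus: cost 7 + 6 + 6 = 19 ≤ 22, return 18 + 16 + 12 = 46.
No other feasible combination does better.

46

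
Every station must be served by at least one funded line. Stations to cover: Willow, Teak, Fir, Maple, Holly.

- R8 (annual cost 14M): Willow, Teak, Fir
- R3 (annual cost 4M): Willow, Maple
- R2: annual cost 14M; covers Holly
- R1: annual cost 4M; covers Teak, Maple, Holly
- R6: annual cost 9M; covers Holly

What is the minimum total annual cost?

18

This is an integer covering problem.
Choose R8 and R1: together they cover Willow, Teak, Fir, Maple, Holly — every station.
Total annual cost: 14 + 4 = 18.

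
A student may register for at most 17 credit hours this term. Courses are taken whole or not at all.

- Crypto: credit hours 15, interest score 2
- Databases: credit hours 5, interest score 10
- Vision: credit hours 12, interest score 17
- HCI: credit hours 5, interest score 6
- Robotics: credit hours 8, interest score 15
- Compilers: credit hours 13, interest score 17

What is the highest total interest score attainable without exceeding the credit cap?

27

Take Databases and Vision: credit hours 5 + 12 = 17 ≤ 17, interest score 10 + 17 = 27.
No other feasible combination does better.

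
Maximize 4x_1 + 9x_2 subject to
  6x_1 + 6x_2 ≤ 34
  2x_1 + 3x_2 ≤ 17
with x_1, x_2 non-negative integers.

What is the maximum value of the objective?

Relaxing integrality, the LP optimum is 51.00 at (x_1,x_2) = (0, 5.67), which is not an integer point.
(x_1,x_2)=(0,5) is feasible, giving 45.
(x_1,x_2)=(1,4) is feasible, giving 40.
The best lattice point is (0,5), giving 45.

45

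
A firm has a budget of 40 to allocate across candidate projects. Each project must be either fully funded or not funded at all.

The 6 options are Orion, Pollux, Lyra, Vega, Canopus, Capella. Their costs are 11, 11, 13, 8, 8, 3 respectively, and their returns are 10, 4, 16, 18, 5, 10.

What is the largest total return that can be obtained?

Lyra + Vega + Canopus + Capella: cost 13 + 8 + 8 + 3 = 32 ≤ 40, return 16 + 18 + 5 + 10 = 49.
Orion + Lyra + Vega + Capella: cost 11 + 13 + 8 + 3 = 35 ≤ 40, return 10 + 16 + 18 + 10 = 54.
Orion + Lyra + Vega + Canopus: cost 11 + 13 + 8 + 8 = 40 ≤ 40, return 10 + 16 + 18 + 5 = 49.
Best is Orion, Lyra, Vega, and Capella with total return 54.

54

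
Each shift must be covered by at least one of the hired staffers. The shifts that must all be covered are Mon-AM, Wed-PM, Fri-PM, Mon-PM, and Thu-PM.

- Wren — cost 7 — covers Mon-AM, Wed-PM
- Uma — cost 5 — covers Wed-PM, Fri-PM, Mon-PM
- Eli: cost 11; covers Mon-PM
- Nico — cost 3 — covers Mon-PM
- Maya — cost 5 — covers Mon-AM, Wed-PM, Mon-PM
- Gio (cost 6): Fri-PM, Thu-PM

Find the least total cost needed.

11

The greedy cost-per-new-shift heuristic would pick Uma, Maya, and Gio for 16, but a cheaper cover exists.
Choose Maya and Gio: together they cover Mon-AM, Wed-PM, Fri-PM, Mon-PM, Thu-PM — every shift.
Total cost: 5 + 6 = 11.
No cover costs less than 11.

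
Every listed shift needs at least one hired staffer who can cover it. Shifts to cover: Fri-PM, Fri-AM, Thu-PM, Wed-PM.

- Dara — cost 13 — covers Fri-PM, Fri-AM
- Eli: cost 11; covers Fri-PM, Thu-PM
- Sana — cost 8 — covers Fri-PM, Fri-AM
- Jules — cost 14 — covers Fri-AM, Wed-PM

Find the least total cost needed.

25

The greedy cost-per-new-shift heuristic would pick Sana, Eli, and Jules for 33, but a cheaper cover exists.
Choose Eli and Jules: together they cover Fri-PM, Fri-AM, Thu-PM, Wed-PM — every shift.
Total cost: 11 + 14 = 25.
No cover costs less than 25.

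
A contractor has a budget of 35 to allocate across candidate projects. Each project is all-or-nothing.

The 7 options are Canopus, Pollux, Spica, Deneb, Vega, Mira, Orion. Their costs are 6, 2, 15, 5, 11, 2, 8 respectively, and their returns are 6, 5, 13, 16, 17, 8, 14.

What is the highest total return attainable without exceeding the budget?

66

This is an integer program with binary decision variables.
Take Canopus, Pollux, Deneb, Vega, Mira, and Orion: cost 6 + 2 + 5 + 11 + 2 + 8 = 34 ≤ 35, return 6 + 5 + 16 + 17 + 8 + 14 = 66.
No other feasible combination does better.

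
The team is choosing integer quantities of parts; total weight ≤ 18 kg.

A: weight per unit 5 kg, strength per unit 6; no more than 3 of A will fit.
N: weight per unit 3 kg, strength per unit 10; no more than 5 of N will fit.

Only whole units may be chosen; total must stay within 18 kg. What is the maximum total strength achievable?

Take 5×N: weight 15 ≤ 18, strength 5·10 = 50.
N has the best ratio (10/3) and is taken to its limit of 5; remaining capacity is filled optimally with the others.

50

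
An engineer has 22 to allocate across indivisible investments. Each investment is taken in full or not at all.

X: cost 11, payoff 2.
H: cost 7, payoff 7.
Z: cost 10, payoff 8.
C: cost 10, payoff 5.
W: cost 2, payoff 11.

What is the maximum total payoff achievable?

26

Allowing fractional choices, the relaxed optimum would be about 27.5, but investments are indivisible.
H + Z + W: cost 7 + 10 + 2 = 19 ≤ 22, payoff 7 + 8 + 11 = 26.
Z + C + W: cost 10 + 10 + 2 = 22 ≤ 22, payoff 8 + 5 + 11 = 24.
Best is H, Z, and W with total payoff 26.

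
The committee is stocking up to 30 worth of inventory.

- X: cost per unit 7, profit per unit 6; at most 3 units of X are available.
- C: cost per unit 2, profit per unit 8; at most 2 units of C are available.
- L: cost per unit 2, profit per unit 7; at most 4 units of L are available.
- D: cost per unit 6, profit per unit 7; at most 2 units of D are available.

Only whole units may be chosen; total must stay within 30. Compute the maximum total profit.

58

1×X, 2×C, 3×L, and 2×D: cost 29 ≤ 30, profit 1·6 + 2·8 + 3·7 + 2·7 = 57.
2×C, 4×L, and 2×D: cost 24 ≤ 30, profit 2·8 + 4·7 + 2·7 = 58.
Best is 58.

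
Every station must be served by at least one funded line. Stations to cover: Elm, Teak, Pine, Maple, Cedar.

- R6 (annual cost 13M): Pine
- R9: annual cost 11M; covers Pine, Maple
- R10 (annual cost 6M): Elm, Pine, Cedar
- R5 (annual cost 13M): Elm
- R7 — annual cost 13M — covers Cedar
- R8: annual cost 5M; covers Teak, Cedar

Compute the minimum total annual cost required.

22

Choose R9, R10, and R8: together they cover Elm, Teak, Pine, Maple, Cedar — every station.
Total annual cost: 11 + 6 + 5 = 22.
No cover costs less than 22.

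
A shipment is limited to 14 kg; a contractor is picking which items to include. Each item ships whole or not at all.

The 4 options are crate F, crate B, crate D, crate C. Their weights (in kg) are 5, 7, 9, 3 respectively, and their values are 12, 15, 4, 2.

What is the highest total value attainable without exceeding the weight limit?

27

Allowing fractional choices, the relaxed optimum would be about 28.3, but items are indivisible.
crate B + crate C: weight 7 + 3 = 10 ≤ 14, value 15 + 2 = 17.
crate F + crate D: weight 5 + 9 = 14 ≤ 14, value 12 + 4 = 16.
crate F + crate B: weight 5 + 7 = 12 ≤ 14, value 12 + 15 = 27.
Best is crate F and crate B with total value 27.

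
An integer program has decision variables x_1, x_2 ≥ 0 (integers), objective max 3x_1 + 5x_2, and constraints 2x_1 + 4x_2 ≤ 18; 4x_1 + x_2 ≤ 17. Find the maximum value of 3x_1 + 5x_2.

(x_1,x_2)=(3,3) is feasible, giving 24.
(x_1,x_2)=(2,3) is feasible, giving 21.
(x_1,x_2)=(3,2) is feasible, giving 19.
(x_1,x_2)=(4,1) is feasible, giving 17.
No feasible integer point exceeds 24.

24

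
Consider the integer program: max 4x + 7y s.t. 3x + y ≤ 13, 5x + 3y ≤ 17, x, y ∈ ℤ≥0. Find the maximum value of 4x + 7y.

35

The continuous relaxation peaks at (0, 5.67) with value 39.67; rounding to a feasible lattice point costs some objective.
(x,y)=(0,5): 3·0+1·5=5≤13, 5·0+3·5=15≤17, objective 35.
(x,y)=(1,4): 3·1+1·4=7≤13, 5·1+3·4=17≤17, objective 32.
(x,y)=(0,4): 3·0+1·4=4≤13, 5·0+3·4=12≤17, objective 28.
Maximum is 35 at (x,y)=(0,5).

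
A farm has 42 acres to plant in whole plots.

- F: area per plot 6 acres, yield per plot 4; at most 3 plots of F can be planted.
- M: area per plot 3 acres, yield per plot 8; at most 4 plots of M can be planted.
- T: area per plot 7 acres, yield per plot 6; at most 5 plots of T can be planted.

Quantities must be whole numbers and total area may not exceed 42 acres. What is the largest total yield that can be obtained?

This is a bounded integer knapsack.
4×M and 4×T: area 40 ≤ 42, yield 4·8 + 4·6 = 56.
1×F, 4×M, and 3×T: area 39 ≤ 42, yield 1·4 + 4·8 + 3·6 = 54.
Best is 56.

56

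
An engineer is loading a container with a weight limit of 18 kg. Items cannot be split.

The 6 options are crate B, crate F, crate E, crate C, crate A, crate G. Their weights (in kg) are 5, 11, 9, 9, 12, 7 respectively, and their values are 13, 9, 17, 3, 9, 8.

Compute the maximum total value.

30

crate E + crate G: weight 9 + 7 = 16 ≤ 18, value 17 + 8 = 25.
crate B + crate E: weight 5 + 9 = 14 ≤ 18, value 13 + 17 = 30.
Best is crate B and crate E with total value 30.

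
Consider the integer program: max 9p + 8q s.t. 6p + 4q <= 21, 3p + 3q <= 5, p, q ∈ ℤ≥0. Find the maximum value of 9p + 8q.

Relaxing integrality, the LP optimum is 15.00 at (p,q) = (1.67, 0), which is not an integer point.
(p,q)=(1,0): 6·1+4·0=6≤21, 3·1+3·0=3≤5, objective 9.
(p,q)=(0,1): 6·0+4·1=4≤21, 3·0+3·1=3≤5, objective 8.
Maximum is 9 at (p,q)=(1,0).

9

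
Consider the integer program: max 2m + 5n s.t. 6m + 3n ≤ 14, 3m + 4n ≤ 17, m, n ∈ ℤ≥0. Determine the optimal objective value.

20

(m,n)=(0,4) is feasible, giving 20.
(m,n)=(0,3) is feasible, giving 15.
No feasible integer point exceeds 20.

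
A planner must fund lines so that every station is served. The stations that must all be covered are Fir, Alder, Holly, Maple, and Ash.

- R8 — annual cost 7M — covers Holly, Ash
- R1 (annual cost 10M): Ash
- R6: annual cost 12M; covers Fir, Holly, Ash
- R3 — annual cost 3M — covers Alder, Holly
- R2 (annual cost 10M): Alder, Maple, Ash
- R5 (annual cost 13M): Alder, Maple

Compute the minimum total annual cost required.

22

Choose R6 and R2: together they cover Fir, Alder, Holly, Maple, Ash — every station.
Total annual cost: 12 + 10 = 22.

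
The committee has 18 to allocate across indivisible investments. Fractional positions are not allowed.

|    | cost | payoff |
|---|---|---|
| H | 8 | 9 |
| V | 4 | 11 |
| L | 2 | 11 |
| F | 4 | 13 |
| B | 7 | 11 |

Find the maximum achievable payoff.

H + V + L + F: cost 8 + 4 + 2 + 4 = 18 ≤ 18, payoff 9 + 11 + 11 + 13 = 44.
V + L + F: cost 4 + 2 + 4 = 10 ≤ 18, payoff 11 + 11 + 13 = 35.
V + L + F + B: cost 4 + 2 + 4 + 7 = 17 ≤ 18, payoff 11 + 11 + 13 + 11 = 46.
Best is V, L, F, and B with total payoff 46.

46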